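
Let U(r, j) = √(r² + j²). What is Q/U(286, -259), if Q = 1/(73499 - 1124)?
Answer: √53/203301375 ≈ 3.5809e-8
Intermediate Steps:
U(r, j) = √(j² + r²)
Q = 1/72375 ≈ 1.3817e-5
Q/U(286, -259) = 1/(72375*(√((-259)² + 286²))) = 1/(72375*(√(67081 + 81796))) = 1/(72375*(√148877)) = 1/(72375*((53*√53))) = (√53/2809)/72375 = √53/203301375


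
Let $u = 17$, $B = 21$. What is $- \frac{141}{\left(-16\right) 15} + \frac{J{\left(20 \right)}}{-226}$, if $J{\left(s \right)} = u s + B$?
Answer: $- \frac{9129}{9040} \approx -1.0098$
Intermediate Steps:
$J{\left(s \right)} = 21 + 17 s$ ($J{\left(s \right)} = 17 s + 21 = 21 + 17 s$)
$- \frac{141}{\left(-16\right) 15} + \frac{J{\left(20 \right)}}{-226} = - \frac{141}{\left(-16\right) 15} + \frac{21 + 17 \cdot 20}{-226} = - \frac{141}{-240} + \left(21 + 340\right) \left(- \frac{1}{226}\right) = \left(-141\right) \left(- \frac{1}{240}\right) + 361 \left(- \frac{1}{226}\right) = \frac{47}{80} - \frac{361}{226} = - \frac{9129}{9040}$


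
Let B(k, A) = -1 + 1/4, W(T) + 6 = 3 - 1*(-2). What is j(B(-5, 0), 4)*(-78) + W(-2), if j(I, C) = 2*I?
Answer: 116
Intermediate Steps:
W(T) = -1 (W(T) = -6 + (3 - 1*(-2)) = -6 + (3 + 2) = -6 + 5 = -1)
B(k, A) = -3/4 (B(k, A) = -1 + 1/4 = -3/4)
j(B(-5, 0), 4)*(-78) + W(-2) = (2*(-3/4))*(-78) - 1 = -3/2*(-78) - 1 = 117 - 1 = 116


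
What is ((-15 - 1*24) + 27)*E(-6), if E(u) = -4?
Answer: 48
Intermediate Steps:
((-15 - 1*24) + 27)*E(-6) = ((-15 - 1*24) + 27)*(-4) = ((-15 - 24) + 27)*(-4) = (-39 + 27)*(-4) = -12*(-4) = 48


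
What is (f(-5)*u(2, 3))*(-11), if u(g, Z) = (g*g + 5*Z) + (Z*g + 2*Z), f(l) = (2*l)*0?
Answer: 0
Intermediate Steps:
f(l) = 0
u(g, Z) = g² + 7*Z + Z*g (u(g, Z) = (g² + 5*Z) + (2*Z + Z*g) = g² + 7*Z + Z*g)
(f(-5)*u(2, 3))*(-11) = (0*(2² + 7*3 + 3*2))*(-11) = (0*(4 + 21 + 6))*(-11) = (0*31)*(-11) = 0*(-11) = 0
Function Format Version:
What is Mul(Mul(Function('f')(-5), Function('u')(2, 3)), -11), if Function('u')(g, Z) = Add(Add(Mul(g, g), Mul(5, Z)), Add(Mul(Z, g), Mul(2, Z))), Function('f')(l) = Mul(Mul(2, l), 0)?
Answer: 0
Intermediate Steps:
Function('f')(l) = 0
Function('u')(g, Z) = Add(Pow(g, 2), Mul(7, Z), Mul(Z, g)) (Function('u')(g, Z) = Add(Add(Pow(g, 2), Mul(5, Z)), Add(Mul(2, Z), Mul(Z, g))) = Add(Pow(g, 2), Mul(7, Z), Mul(Z, g)))
Mul(Mul(Function('f')(-5), Function('u')(2, 3)), -11) = Mul(Mul(0, Add(Pow(2, 2), Mul(7, 3), Mul(3, 2))), -11) = Mul(Mul(0, Add(4, 21, 6)), -11) = Mul(Mul(0, 31), -11) = Mul(0, -11) = 0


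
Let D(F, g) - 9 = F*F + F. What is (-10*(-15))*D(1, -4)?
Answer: 1650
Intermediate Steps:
D(F, g) = 9 + F + F² (D(F, g) = 9 + (F*F + F) = 9 + (F² + F) = 9 + (F + F²) = 9 + F + F²)
(-10*(-15))*D(1, -4) = (-10*(-15))*(9 + 1 + 1²) = 150*(9 + 1 + 1) = 150*11 = 1650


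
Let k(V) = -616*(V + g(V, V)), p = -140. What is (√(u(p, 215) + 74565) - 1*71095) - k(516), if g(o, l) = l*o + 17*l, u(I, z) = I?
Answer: 169664009 + 5*√2977 ≈ 1.6966e+8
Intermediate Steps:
g(o, l) = 17*l + l*o
k(V) = -616*V - 616*V*(17 + V) (k(V) = -616*(V + V*(17 + V)) = -616*V - 616*V*(17 + V))
(√(u(p, 215) + 74565) - 1*71095) - k(516) = (√(-140 + 74565) - 1*71095) - 616*516*(-18 - 1*516) = (√74425 - 71095) - 616*516*(-18 - 516) = (5*√2977 - 71095) - 616*516*(-534) = (-71095 + 5*√2977) - 1*(-169735104) = (-71095 + 5*√2977) + 169735104 = 169664009 + 5*√2977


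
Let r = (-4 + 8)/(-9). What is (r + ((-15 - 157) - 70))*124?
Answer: -270568/9 ≈ -30063.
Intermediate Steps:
r = -4/9 (r = 4*(-⅑) = -4/9 ≈ -0.44444)
(r + ((-15 - 157) - 70))*124 = (-4/9 + ((-15 - 157) - 70))*124 = (-4/9 + (-172 - 70))*124 = (-4/9 - 242)*124 = -2182/9*124 = -270568/9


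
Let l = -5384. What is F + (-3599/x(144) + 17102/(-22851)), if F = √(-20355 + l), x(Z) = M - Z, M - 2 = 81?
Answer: 1331107/22851 + I*√25739 ≈ 58.252 + 160.43*I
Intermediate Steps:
M = 83 (M = 2 + 81 = 83)
x(Z) = 83 - Z
F = I*√25739 (F = √(-20355 - 5384) = √(-25739) = I*√25739 ≈ 160.43*I)
F + (-3599/x(144) + 17102/(-22851)) = I*√25739 + (-3599/(83 - 1*144) + 17102/(-22851)) = I*√25739 + (-3599/(83 - 144) + 17102*(-1/22851)) = I*√25739 + (-3599/(-61) - 17102/22851) = I*√25739 + (-3599*(-1/61) - 17102/22851) = I*√25739 + (59 - 17102/22851) = I*√25739 + 1331107/22851 = 1331107/22851 + I*√25739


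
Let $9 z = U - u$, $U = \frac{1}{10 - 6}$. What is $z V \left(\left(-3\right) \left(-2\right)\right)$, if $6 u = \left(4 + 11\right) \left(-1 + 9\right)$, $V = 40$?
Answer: $- \frac{1580}{3} \approx -526.67$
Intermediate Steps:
$u = 20$ ($u = \frac{\left(4 + 11\right) \left(-1 + 9\right)}{6} = \frac{15 \cdot 8}{6} = \frac{1}{6} \cdot 120 = 20$)
$U = \frac{1}{4} \approx 0.25$
$z = - \frac{79}{36}$ ($z = \frac{\frac{1}{4} - 20}{9} = \frac{1}{9} \left(- \frac{79}{4}\right) = - \frac{79}{36} \approx -2.1944$)
$z V \left(\left(-3\right) \left(-2\right)\right) = \left(- \frac{79}{36}\right) 40 \left(\left(-3\right) \left(-2\right)\right) = \left(- \frac{790}{9}\right) 6 = - \frac{1580}{3}$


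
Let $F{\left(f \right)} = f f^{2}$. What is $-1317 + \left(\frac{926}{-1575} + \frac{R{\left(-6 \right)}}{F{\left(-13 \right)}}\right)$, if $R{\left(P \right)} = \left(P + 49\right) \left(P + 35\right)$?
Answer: $- \frac{4561180622}{3460275} \approx -1318.2$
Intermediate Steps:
$R{\left(P \right)} = \left(35 + P\right) \left(49 + P\right)$ ($R{\left(P \right)} = \left(49 + P\right) \left(35 + P\right) = \left(35 + P\right) \left(49 + P\right)$)
$F{\left(f \right)} = f^{3}$
$-1317 + \left(\frac{926}{-1575} + \frac{R{\left(-6 \right)}}{F{\left(-13 \right)}}\right) = -1317 + \left(\frac{926}{-1575} + \frac{1715 + \left(-6\right)^{2} + 84 \left(-6\right)}{\left(-13\right)^{3}}\right) = -1317 + \left(926 \left(- \frac{1}{1575}\right) + \frac{1715 + 36 - 504}{-2197}\right) = -1317 + \left(- \frac{926}{1575} + 1247 \left(- \frac{1}{2197}\right)\right) = -1317 - \frac{3998447}{3460275} = - \frac{4561180622}{3460275}$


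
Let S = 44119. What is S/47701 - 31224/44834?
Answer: 244307611/1069313317 ≈ 0.22847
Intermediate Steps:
S/47701 - 31224/44834 = 44119/47701 - 31224/44834 = 44119*(1/47701) - 31224*1/44834 = 44119/47701 - 15612/22417 = 244307611/1069313317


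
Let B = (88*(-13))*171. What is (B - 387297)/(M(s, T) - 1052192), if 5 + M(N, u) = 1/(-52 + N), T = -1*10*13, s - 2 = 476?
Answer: 248324346/448235921 ≈ 0.55400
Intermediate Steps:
s = 478 (s = 2 + 476 = 478)
T = -130 (T = -10*13 = -130)
M(N, u) = -5 + 1/(-52 + N)
B = -195624 (B = -1144*171 = -195624)
(B - 387297)/(M(s, T) - 1052192) = (-195624 - 387297)/((261 - 5*478)/(-52 + 478) - 1052192) = -582921/((261 - 2390)/426 - 1052192) = -582921/((1/426)*(-2129) - 1052192) = -582921/(-2129/426 - 1052192) = -582921/(-448235921/426) = -582921*(-426/448235921) = 248324346/448235921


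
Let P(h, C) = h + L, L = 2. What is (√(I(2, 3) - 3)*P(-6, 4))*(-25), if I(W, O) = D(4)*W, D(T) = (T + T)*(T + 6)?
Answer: 100*√157 ≈ 1253.0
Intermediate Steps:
D(T) = 2*T*(6 + T) (D(T) = (2*T)*(6 + T) = 2*T*(6 + T))
I(W, O) = 80*W (I(W, O) = (2*4*(6 + 4))*W = (2*4*10)*W = 80*W)
P(h, C) = 2 + h (P(h, C) = h + 2 = 2 + h)
(√(I(2, 3) - 3)*P(-6, 4))*(-25) = (√(80*2 - 3)*(2 - 6))*(-25) = (√(160 - 3)*(-4))*(-25) = (√157*(-4))*(-25) = -4*√157*(-25) = 100*√157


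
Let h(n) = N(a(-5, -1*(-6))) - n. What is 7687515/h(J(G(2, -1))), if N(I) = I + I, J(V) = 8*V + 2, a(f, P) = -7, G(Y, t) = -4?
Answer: 7687515/16 ≈ 4.8047e+5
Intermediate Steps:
J(V) = 2 + 8*V
N(I) = 2*I
h(n) = -14 - n (h(n) = 2*(-7) - n = -14 - n)
7687515/h(J(G(2, -1))) = 7687515/(-14 - (2 + 8*(-4))) = 7687515/(-14 - (2 - 32)) = 7687515/(-14 - 1*(-30)) = 7687515/(-14 + 30) = 7687515/16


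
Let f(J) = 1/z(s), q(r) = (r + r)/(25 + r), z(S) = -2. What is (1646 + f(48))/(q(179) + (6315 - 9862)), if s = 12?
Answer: -167841/361615 ≈ -0.46414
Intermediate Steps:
q(r) = 2*r/(25 + r) (q(r) = (2*r)/(25 + r) = 2*r/(25 + r))
f(J) = -½ (f(J) = 1/(-2) = -½)
(1646 + f(48))/(q(179) + (6315 - 9862)) = (1646 - ½)/(2*179/(25 + 179) + (6315 - 9862)) = 3291/(2*(2*179/204 - 3547)) = 3291/(2*(2*179*(1/204) - 3547)) = 3291/(2*(179/102 - 3547)) = 3291/(2*(-361615/102)) = (3291/2)*(-102/361615) = -167841/361615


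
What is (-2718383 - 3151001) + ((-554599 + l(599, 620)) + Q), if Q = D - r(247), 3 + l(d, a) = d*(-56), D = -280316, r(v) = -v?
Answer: -6737599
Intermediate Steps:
l(d, a) = -3 - 56*d (l(d, a) = -3 + d*(-56) = -3 - 56*d)
Q = -280069 (Q = -280316 - (-1)*247 = -280316 - 1*(-247) = -280316 + 247 = -280069)
(-2718383 - 3151001) + ((-554599 + l(599, 620)) + Q) = (-2718383 - 3151001) + ((-554599 + (-3 - 56*599)) - 280069) = -5869384 + ((-554599 + (-3 - 33544)) - 280069) = -5869384 + ((-554599 - 33547) - 280069) = -5869384 + (-588146 - 280069) = -5869384 - 868215 = -6737599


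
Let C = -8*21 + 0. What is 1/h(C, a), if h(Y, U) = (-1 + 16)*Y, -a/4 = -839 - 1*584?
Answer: -1/2520 ≈ -0.00039683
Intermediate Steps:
a = 5692 (a = -4*(-839 - 1*584) = -4*(-839 - 584) = -4*(-1423) = 5692)
C = -168 (C = -168 + 0 = -168)
h(Y, U) = 15*Y
1/h(C, a) = 1/(15*(-168)) = 1/(-2520) = -1/2520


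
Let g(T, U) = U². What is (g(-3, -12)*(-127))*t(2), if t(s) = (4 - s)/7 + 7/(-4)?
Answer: 187452/7 ≈ 26779.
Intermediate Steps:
t(s) = -33/28 - s/7 (t(s) = (4 - s)*(⅐) + 7*(-¼) = (4/7 - s/7) - 7/4 = -33/28 - s/7)
(g(-3, -12)*(-127))*t(2) = ((-12)²*(-127))*(-33/28 - ⅐*2) = (144*(-127))*(-33/28 - 2/7) = -18288*(-41/28) = 187452/7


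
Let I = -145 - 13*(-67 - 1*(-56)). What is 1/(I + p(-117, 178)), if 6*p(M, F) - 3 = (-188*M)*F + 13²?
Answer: 3/1957724 ≈ 1.5324e-6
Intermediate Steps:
p(M, F) = 86/3 - 94*F*M/3 (p(M, F) = ½ + ((-188*M)*F + 13²)/6 = ½ + (-188*F*M + 169)/6 = ½ + (169 - 188*F*M)/6 = ½ + (169/6 - 94*F*M/3) = 86/3 - 94*F*M/3)
I = -2 (I = -145 - 13*(-67 + 56) = -145 - 13*(-11) = -145 + 143 = -2)
1/(I + p(-117, 178)) = 1/(-2 + (86/3 - 94/3*178*(-117))) = 1/(-2 + (86/3 + 652548)) = 1/(-2 + 1957730/3) = 1/(1957724/3) = 3/1957724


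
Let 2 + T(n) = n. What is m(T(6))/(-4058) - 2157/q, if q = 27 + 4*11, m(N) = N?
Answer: -4376695/144059 ≈ -30.381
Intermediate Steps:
T(n) = -2 + n
q = 71 (q = 27 + 44 = 71)
m(T(6))/(-4058) - 2157/q = (-2 + 6)/(-4058) - 2157/71 = 4*(-1/4058) - 2157*1/71 = -2/2029 - 2157/71 = -4376695/144059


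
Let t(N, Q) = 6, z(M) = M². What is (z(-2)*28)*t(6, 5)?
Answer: 672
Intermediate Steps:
(z(-2)*28)*t(6, 5) = ((-2)²*28)*6 = (4*28)*6 = 112*6 = 672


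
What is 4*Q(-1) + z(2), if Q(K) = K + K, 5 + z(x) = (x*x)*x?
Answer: -5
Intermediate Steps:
z(x) = -5 + x³ (z(x) = -5 + (x*x)*x = -5 + x²*x = -5 + x³)
Q(K) = 2*K
4*Q(-1) + z(2) = 4*(2*(-1)) + (-5 + 2³) = 4*(-2) + (-5 + 8) = -8 + 3 = -5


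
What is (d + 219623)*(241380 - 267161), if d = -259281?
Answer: 1022422898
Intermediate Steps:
(d + 219623)*(241380 - 267161) = (-259281 + 219623)*(241380 - 267161) = -39658*(-25781) = 1022422898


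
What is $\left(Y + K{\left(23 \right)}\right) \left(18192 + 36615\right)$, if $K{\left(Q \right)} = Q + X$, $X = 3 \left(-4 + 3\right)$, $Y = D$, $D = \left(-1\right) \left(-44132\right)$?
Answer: $2419838664$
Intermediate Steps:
$D = 44132$
$Y = 44132$
$X = -3$ ($X = 3 \left(-1\right) = -3$)
$K{\left(Q \right)} = -3 + Q$ ($K{\left(Q \right)} = Q - 3 = -3 + Q$)
$\left(Y + K{\left(23 \right)}\right) \left(18192 + 36615\right) = \left(44132 + \left(-3 + 23\right)\right) \left(18192 + 36615\right) = \left(44132 + 20\right) 54807 = 44152 \cdot 54807 = 2419838664$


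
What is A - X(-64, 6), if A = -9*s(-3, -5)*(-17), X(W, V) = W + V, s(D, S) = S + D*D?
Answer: 670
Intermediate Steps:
s(D, S) = S + D²
X(W, V) = V + W
A = 612 (A = -9*(-5 + (-3)²)*(-17) = -9*(-5 + 9)*(-17) = -9*4*(-17) = -36*(-17) = 612)
A - X(-64, 6) = 612 - (6 - 64) = 612 - 1*(-58) = 612 + 58 = 670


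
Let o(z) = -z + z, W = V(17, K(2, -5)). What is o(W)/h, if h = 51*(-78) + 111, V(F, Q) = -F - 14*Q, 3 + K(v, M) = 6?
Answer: 0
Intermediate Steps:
K(v, M) = 3 (K(v, M) = -3 + 6 = 3)
h = -3867 (h = -3978 + 111 = -3867)
W = -59 (W = -1*17 - 14*3 = -17 - 42 = -59)
o(z) = 0
o(W)/h = 0/(-3867) = 0*(-1/3867) = 0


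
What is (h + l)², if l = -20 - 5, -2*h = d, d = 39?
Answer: 7921/4 ≈ 1980.3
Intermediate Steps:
h = -39/2 (h = -½*39 = -39/2 ≈ -19.500)
l = -25
(h + l)² = (-39/2 - 25)² = (-89/2)² = 7921/4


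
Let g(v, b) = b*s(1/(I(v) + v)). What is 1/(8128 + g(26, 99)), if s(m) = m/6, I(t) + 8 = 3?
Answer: 14/113803 ≈ 0.00012302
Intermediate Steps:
I(t) = -5 (I(t) = -8 + 3 = -5)
s(m) = m/6 (s(m) = m*(⅙) = m/6)
g(v, b) = b/(6*(-5 + v)) (g(v, b) = b*(1/(6*(-5 + v))) = b/(6*(-5 + v)))
1/(8128 + g(26, 99)) = 1/(8128 + (⅙)*99/(-5 + 26)) = 1/(8128 + (⅙)*99/21) = 1/(8128 + (⅙)*99*(1/21)) = 1/(8128 + 11/14) = 1/(113803/14) = 14/113803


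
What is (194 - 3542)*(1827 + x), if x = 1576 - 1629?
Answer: -5939352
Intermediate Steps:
x = -53
(194 - 3542)*(1827 + x) = (194 - 3542)*(1827 - 53) = -3348*1774 = -5939352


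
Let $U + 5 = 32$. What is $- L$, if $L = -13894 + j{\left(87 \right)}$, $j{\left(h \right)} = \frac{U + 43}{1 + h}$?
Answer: $\frac{611301}{44} \approx 13893.0$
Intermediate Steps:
$U = 27$ ($U = -5 + 32 = 27$)
$j{\left(h \right)} = \frac{70}{1 + h}$ ($j{\left(h \right)} = \frac{27 + 43}{1 + h} = \frac{70}{1 + h}$)
$L = - \frac{611301}{44}$ ($L = -13894 + \frac{70}{1 + 87} = -13894 + \frac{70}{88} = -13894 + 70 \cdot \frac{1}{88} = -13894 + \frac{35}{44} = - \frac{611301}{44} \approx -13893.0$)
$- L = \left(-1\right) \left(- \frac{611301}{44}\right) = \frac{611301}{44}$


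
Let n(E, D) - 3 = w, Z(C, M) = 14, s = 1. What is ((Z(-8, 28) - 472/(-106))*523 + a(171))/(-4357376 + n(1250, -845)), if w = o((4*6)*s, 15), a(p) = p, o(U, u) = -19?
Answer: -173519/76980592 ≈ -0.0022541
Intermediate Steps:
w = -19
n(E, D) = -16 (n(E, D) = 3 - 19 = -16)
((Z(-8, 28) - 472/(-106))*523 + a(171))/(-4357376 + n(1250, -845)) = ((14 - 472/(-106))*523 + 171)/(-4357376 - 16) = ((14 - 472*(-1/106))*523 + 171)/(-4357392) = ((14 + 236/53)*523 + 171)*(-1/4357392) = ((978/53)*523 + 171)*(-1/4357392) = (511494/53 + 171)*(-1/4357392) = (520557/53)*(-1/4357392) = -173519/76980592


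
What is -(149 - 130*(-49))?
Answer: -6519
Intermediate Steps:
-(149 - 130*(-49)) = -(149 + 6370) = -1*6519 = -6519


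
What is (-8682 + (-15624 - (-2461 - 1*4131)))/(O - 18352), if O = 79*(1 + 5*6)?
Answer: 17714/15903 ≈ 1.1139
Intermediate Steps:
O = 2449 (O = 79*(1 + 30) = 79*31 = 2449)
(-8682 + (-15624 - (-2461 - 1*4131)))/(O - 18352) = (-8682 + (-15624 - (-2461 - 1*4131)))/(2449 - 18352) = (-8682 + (-15624 - (-2461 - 4131)))/(-15903) = (-8682 + (-15624 - 1*(-6592)))*(-1/15903) = (-8682 + (-15624 + 6592))*(-1/15903) = (-8682 - 9032)*(-1/15903) = -17714*(-1/15903) = 17714/15903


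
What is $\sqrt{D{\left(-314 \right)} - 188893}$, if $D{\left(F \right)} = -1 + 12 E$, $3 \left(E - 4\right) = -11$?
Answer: $i \sqrt{188890} \approx 434.61 i$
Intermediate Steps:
$E = \frac{1}{3}$ ($E = 4 + \frac{1}{3} \left(-11\right) = 4 - \frac{11}{3} = \frac{1}{3} \approx 0.33333$)
$D{\left(F \right)} = 3$ ($D{\left(F \right)} = -1 + 12 \cdot \frac{1}{3} = -1 + 4 = 3$)
$\sqrt{D{\left(-314 \right)} - 188893} = \sqrt{3 - 188893} = \sqrt{-188890} = i \sqrt{188890}$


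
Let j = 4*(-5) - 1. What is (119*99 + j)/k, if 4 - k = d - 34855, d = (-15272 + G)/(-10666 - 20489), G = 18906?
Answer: 366382800/1086035779 ≈ 0.33736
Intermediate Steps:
j = -21 (j = -20 - 1 = -21)
d = -3634/31155 (d = (-15272 + 18906)/(-10666 - 20489) = 3634/(-31155) = 3634*(-1/31155) = -3634/31155 ≈ -0.11664)
k = 1086035779/31155 (k = 4 - (-3634/31155 - 34855) = 4 - 1*(-1085911159/31155) = 4 + 1085911159/31155 = 1086035779/31155 ≈ 34859.)
(119*99 + j)/k = (119*99 - 21)/(1086035779/31155) = (11781 - 21)*(31155/1086035779) = 11760*(31155/1086035779) = 366382800/1086035779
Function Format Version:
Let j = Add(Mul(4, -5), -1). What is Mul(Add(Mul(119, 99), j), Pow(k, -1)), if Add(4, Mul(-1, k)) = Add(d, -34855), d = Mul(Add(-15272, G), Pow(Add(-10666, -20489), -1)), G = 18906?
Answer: Rational(366382800, 1086035779) ≈ 0.33736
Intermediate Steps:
j = -21 (j = Add(-20, -1) = -21)
d = Rational(-3634, 31155) (d = Mul(Add(-15272, 18906), Pow(Add(-10666, -20489), -1)) = Mul(3634, Pow(-31155, -1)) = Mul(3634, Rational(-1, 31155)) = Rational(-3634, 31155) ≈ -0.11664)
k = Rational(1086035779, 31155) (k = Add(4, Mul(-1, Add(Rational(-3634, 31155), -34855))) = Add(4, Mul(-1, Rational(-1085911159, 31155))) = Add(4, Rational(1085911159, 31155)) = Rational(1086035779, 31155) ≈ 34859.)
Mul(Add(Mul(119, 99), j), Pow(k, -1)) = Mul(Add(Mul(119, 99), -21), Pow(Rational(1086035779, 31155), -1)) = Mul(Add(11781, -21), Rational(31155, 1086035779)) = Mul(11760, Rational(31155, 1086035779)) = Rational(366382800, 1086035779)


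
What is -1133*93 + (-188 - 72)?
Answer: -105629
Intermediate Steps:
-1133*93 + (-188 - 72) = -105369 - 260 = -105629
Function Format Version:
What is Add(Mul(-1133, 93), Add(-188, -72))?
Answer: -105629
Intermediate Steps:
Add(Mul(-1133, 93), Add(-188, -72)) = Add(-105369, -260) = -105629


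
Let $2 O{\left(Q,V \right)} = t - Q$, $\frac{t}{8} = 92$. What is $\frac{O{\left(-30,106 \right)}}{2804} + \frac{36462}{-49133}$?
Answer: $- \frac{83421509}{137768932} \approx -0.60552$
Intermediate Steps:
$t = 736$ ($t = 8 \cdot 92 = 736$)
$O{\left(Q,V \right)} = 368 - \frac{Q}{2}$ ($O{\left(Q,V \right)} = \frac{736 - Q}{2} = 368 - \frac{Q}{2}$)
$\frac{O{\left(-30,106 \right)}}{2804} + \frac{36462}{-49133} = \frac{368 - -15}{2804} + \frac{36462}{-49133} = \left(368 + 15\right) \frac{1}{2804} + 36462 \left(- \frac{1}{49133}\right) = 383 \cdot \frac{1}{2804} - \frac{36462}{49133} = \frac{383}{2804} - \frac{36462}{49133} = - \frac{83421509}{137768932}$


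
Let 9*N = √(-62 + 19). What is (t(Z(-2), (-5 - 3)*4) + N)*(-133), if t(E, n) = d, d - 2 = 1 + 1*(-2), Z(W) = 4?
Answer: -133 - 133*I*√43/9 ≈ -133.0 - 96.904*I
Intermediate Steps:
N = I*√43/9 (N = √(-62 + 19)/9 = √(-43)/9 = (I*√43)/9 = I*√43/9 ≈ 0.7286*I)
d = 1 (d = 2 + (1 + 1*(-2)) = 2 + (1 - 2) = 2 - 1 = 1)
t(E, n) = 1
(t(Z(-2), (-5 - 3)*4) + N)*(-133) = (1 + I*√43/9)*(-133) = -133 - 133*I*√43/9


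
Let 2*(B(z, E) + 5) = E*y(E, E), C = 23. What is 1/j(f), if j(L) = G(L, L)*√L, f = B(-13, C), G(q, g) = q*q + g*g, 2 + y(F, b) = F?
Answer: 2*√946/105823817 ≈ 5.8129e-7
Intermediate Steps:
y(F, b) = -2 + F
B(z, E) = -5 + E*(-2 + E)/2 (B(z, E) = -5 + (E*(-2 + E))/2 = -5 + E*(-2 + E)/2)
G(q, g) = g² + q² (G(q, g) = q² + g² = g² + q²)
f = 473/2 (f = -5 + (½)*23*(-2 + 23) = -5 + (½)*23*21 = -5 + 483/2 = 473/2 ≈ 236.50)
j(L) = 2*L^(5/2) (j(L) = (L² + L²)*√L = (2*L²)*√L = 2*L^(5/2))
1/j(f) = 1/(2*(473/2)^(5/2)) = 1/(2*(223729*√946/8)) = 1/(223729*√946/4) = 2*√946/105823817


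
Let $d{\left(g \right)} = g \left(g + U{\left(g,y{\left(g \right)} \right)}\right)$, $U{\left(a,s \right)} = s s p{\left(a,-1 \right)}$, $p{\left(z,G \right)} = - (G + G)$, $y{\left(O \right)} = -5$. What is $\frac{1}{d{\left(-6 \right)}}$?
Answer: $- \frac{1}{264} \approx -0.0037879$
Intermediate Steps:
$p{\left(z,G \right)} = - 2 G$
$U{\left(a,s \right)} = 2 s^{2}$ ($U{\left(a,s \right)} = s s \left(\left(-2\right) \left(-1\right)\right) = s^{2} \cdot 2 = 2 s^{2}$)
$d{\left(g \right)} = g \left(50 + g\right)$ ($d{\left(g \right)} = g \left(g + 2 \left(-5\right)^{2}\right) = g \left(g + 2 \cdot 25\right) = g \left(g + 50\right) = g \left(50 + g\right)$)
$\frac{1}{d{\left(-6 \right)}} = \frac{1}{\left(-6\right) \left(50 - 6\right)} = \frac{1}{\left(-6\right) 44} = \frac{1}{-264} = - \frac{1}{264}$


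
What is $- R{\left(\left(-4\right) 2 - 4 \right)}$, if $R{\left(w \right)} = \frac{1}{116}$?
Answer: $- \frac{1}{116} \approx -0.0086207$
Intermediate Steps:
$R{\left(w \right)} = \frac{1}{116}$
$- R{\left(\left(-4\right) 2 - 4 \right)} = \left(-1\right) \frac{1}{116} = - \frac{1}{116}$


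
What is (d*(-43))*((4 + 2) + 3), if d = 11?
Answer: -4257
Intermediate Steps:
(d*(-43))*((4 + 2) + 3) = (11*(-43))*((4 + 2) + 3) = -473*(6 + 3) = -473*9 = -4257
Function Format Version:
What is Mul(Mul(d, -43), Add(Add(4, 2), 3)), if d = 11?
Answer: -4257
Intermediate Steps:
Mul(Mul(d, -43), Add(Add(4, 2), 3)) = Mul(Mul(11, -43), Add(Add(4, 2), 3)) = Mul(-473, Add(6, 3)) = Mul(-473, 9) = -4257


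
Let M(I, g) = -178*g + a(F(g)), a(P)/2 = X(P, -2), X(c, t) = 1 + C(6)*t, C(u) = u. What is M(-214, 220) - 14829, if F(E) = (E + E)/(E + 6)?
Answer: -54011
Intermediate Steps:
F(E) = 2*E/(6 + E) (F(E) = (2*E)/(6 + E) = 2*E/(6 + E))
X(c, t) = 1 + 6*t
a(P) = -22 (a(P) = 2*(1 + 6*(-2)) = 2*(1 - 12) = 2*(-11) = -22)
M(I, g) = -22 - 178*g (M(I, g) = -178*g - 22 = -22 - 178*g)
M(-214, 220) - 14829 = (-22 - 178*220) - 14829 = (-22 - 39160) - 14829 = -39182 - 14829 = -54011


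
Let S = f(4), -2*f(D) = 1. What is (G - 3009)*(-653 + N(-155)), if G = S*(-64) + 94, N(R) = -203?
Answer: 2467848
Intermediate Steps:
f(D) = -½ (f(D) = -½*1 = -½)
S = -½ ≈ -0.50000
G = 126 (G = -½*(-64) + 94 = 32 + 94 = 126)
(G - 3009)*(-653 + N(-155)) = (126 - 3009)*(-653 - 203) = -2883*(-856) = 2467848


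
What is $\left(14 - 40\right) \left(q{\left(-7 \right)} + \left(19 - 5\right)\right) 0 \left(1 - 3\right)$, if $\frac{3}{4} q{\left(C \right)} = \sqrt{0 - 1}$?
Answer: $0$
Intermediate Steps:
$q{\left(C \right)} = \frac{4 i}{3}$ ($q{\left(C \right)} = \frac{4 \sqrt{0 - 1}}{3} = \frac{4 \sqrt{-1}}{3} = \frac{4 i}{3}$)
$\left(14 - 40\right) \left(q{\left(-7 \right)} + \left(19 - 5\right)\right) 0 \left(1 - 3\right) = \left(14 - 40\right) \left(\frac{4 i}{3} + \left(19 - 5\right)\right) 0 \left(1 - 3\right) = \left(14 - 40\right) \left(\frac{4 i}{3} + \left(19 - 5\right)\right) 0 \left(-2\right) = - 26 \left(\frac{4 i}{3} + 14\right) 0 = - 26 \left(14 + \frac{4 i}{3}\right) 0 = \left(-364 - \frac{104 i}{3}\right) 0 = 0$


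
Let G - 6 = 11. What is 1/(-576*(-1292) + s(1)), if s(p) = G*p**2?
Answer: 1/744209 ≈ 1.3437e-6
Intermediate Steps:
G = 17 (G = 6 + 11 = 17)
s(p) = 17*p**2
1/(-576*(-1292) + s(1)) = 1/(-576*(-1292) + 17*1**2) = 1/(744192 + 17*1) = 1/(744192 + 17) = 1/744209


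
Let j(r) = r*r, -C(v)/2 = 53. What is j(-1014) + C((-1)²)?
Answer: 1028090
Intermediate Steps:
C(v) = -106 (C(v) = -2*53 = -106)
j(r) = r²
j(-1014) + C((-1)²) = (-1014)² - 106 = 1028196 - 106 = 1028090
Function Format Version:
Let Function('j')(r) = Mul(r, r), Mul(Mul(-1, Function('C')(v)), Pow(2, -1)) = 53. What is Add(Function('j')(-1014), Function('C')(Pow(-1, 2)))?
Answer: 1028090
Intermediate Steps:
Function('C')(v) = -106 (Function('C')(v) = Mul(-2, 53) = -106)
Function('j')(r) = Pow(r, 2)
Add(Function('j')(-1014), Function('C')(Pow(-1, 2))) = Add(Pow(-1014, 2), -106) = Add(1028196, -106) = 1028090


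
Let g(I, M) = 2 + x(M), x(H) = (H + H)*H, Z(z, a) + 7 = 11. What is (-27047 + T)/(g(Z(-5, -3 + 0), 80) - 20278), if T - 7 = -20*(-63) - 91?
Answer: 25871/7476 ≈ 3.4605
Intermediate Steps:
Z(z, a) = 4 (Z(z, a) = -7 + 11 = 4)
T = 1176 (T = 7 + (-20*(-63) - 91) = 7 + (1260 - 91) = 7 + 1169 = 1176)
x(H) = 2*H**2 (x(H) = (2*H)*H = 2*H**2)
g(I, M) = 2 + 2*M**2
(-27047 + T)/(g(Z(-5, -3 + 0), 80) - 20278) = (-27047 + 1176)/((2 + 2*80**2) - 20278) = -25871/((2 + 2*6400) - 20278) = -25871/((2 + 12800) - 20278) = -25871/(12802 - 20278) = -25871/(-7476) = -25871*(-1/7476) = 25871/7476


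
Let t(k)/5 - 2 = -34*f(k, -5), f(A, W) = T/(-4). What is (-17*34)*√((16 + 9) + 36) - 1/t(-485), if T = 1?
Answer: -2/105 - 578*√61 ≈ -4514.3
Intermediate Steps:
f(A, W) = -¼ (f(A, W) = 1/(-4) = 1*(-¼) = -¼)
t(k) = 105/2 (t(k) = 10 + 5*(-34*(-¼)) = 10 + 5*(17/2) = 10 + 85/2 = 105/2)
(-17*34)*√((16 + 9) + 36) - 1/t(-485) = (-17*34)*√((16 + 9) + 36) - 1/105/2 = -578*√(25 + 36) - 1*2/105 = -578*√61 - 2/105 = -2/105 - 578*√61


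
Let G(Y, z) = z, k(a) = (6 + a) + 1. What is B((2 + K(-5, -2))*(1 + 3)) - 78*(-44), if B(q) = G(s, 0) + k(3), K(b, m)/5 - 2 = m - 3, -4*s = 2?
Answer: 3442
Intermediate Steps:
s = -1/2 (s = -1/4*2 = -1/2 ≈ -0.50000)
k(a) = 7 + a
K(b, m) = -5 + 5*m (K(b, m) = 10 + 5*(m - 3) = 10 + 5*(-3 + m) = 10 + (-15 + 5*m) = -5 + 5*m)
B(q) = 10 (B(q) = 0 + (7 + 3) = 0 + 10 = 10)
B((2 + K(-5, -2))*(1 + 3)) - 78*(-44) = 10 - 78*(-44) = 10 + 3432 = 3442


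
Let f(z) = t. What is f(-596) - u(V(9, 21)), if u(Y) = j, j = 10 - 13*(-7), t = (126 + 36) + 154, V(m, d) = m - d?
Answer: 215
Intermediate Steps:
t = 316 (t = 162 + 154 = 316)
j = 101 (j = 10 + 91 = 101)
f(z) = 316
u(Y) = 101
f(-596) - u(V(9, 21)) = 316 - 1*101 = 316 - 101 = 215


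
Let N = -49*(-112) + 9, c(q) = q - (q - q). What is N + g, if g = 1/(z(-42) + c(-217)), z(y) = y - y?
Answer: 1192848/217 ≈ 5497.0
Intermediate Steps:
z(y) = 0
c(q) = q (c(q) = q - 1*0 = q + 0 = q)
g = -1/217 (g = 1/(0 - 217) = 1/(-217) = -1/217 ≈ -0.0046083)
N = 5497 (N = 5488 + 9 = 5497)
N + g = 5497 - 1/217 = 1192848/217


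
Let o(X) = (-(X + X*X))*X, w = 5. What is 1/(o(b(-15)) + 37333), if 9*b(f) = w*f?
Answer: 27/1021741 ≈ 2.6425e-5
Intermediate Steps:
b(f) = 5*f/9 (b(f) = (5*f)/9 = 5*f/9)
o(X) = X*(-X - X²) (o(X) = (-(X + X²))*X = (-X - X²)*X = X*(-X - X²))
1/(o(b(-15)) + 37333) = 1/(((5/9)*(-15))²*(-1 - 5*(-15)/9) + 37333) = 1/((-25/3)²*(-1 - 1*(-25/3)) + 37333) = 1/(625*(-1 + 25/3)/9 + 37333) = 1/((625/9)*(22/3) + 37333) = 1/(13750/27 + 37333) = 1/(1021741/27) = 27/1021741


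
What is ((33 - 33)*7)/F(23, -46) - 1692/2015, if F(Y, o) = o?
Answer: -1692/2015 ≈ -0.83970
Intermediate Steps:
((33 - 33)*7)/F(23, -46) - 1692/2015 = ((33 - 33)*7)/(-46) - 1692/2015 = (0*7)*(-1/46) - 1692*1/2015 = 0*(-1/46) - 1692/2015 = 0 - 1692/2015 = -1692/2015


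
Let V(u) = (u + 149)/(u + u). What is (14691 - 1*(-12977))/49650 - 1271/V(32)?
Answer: -2016860846/4493325 ≈ -448.86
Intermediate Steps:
V(u) = (149 + u)/(2*u) (V(u) = (149 + u)/((2*u)) = (149 + u)*(1/(2*u)) = (149 + u)/(2*u))
(14691 - 1*(-12977))/49650 - 1271/V(32) = (14691 - 1*(-12977))/49650 - 1271*64/(149 + 32) = (14691 + 12977)*(1/49650) - 1271/((½)*(1/32)*181) = 27668*(1/49650) - 1271/181/64 = 13834/24825 - 1271*64/181 = 13834/24825 - 81344/181 = -2016860846/4493325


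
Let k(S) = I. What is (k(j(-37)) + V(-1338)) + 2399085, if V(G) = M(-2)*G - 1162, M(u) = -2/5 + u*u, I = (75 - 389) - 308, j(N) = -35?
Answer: 11962421/5 ≈ 2.3925e+6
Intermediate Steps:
I = -622 (I = -314 - 308 = -622)
k(S) = -622
M(u) = -⅖ + u² (M(u) = -2*⅕ + u² = -⅖ + u²)
V(G) = -1162 + 18*G/5 (V(G) = (-⅖ + (-2)²)*G - 1162 = (-⅖ + 4)*G - 1162 = 18*G/5 - 1162 = -1162 + 18*G/5)
(k(j(-37)) + V(-1338)) + 2399085 = (-622 + (-1162 + (18/5)*(-1338))) + 2399085 = (-622 + (-1162 - 24084/5)) + 2399085 = (-622 - 29894/5) + 2399085 = -33004/5 + 2399085 = 11962421/5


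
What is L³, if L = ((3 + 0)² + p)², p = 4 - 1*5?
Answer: 262144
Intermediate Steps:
p = -1 (p = 4 - 5 = -1)
L = 64 (L = ((3 + 0)² - 1)² = (3² - 1)² = (9 - 1)² = 8² = 64)
L³ = 64³ = 262144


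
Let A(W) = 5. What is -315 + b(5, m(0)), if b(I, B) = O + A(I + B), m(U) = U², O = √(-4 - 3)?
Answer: -310 + I*√7 ≈ -310.0 + 2.6458*I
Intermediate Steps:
O = I*√7 (O = √(-7) = I*√7 ≈ 2.6458*I)
b(I, B) = 5 + I*√7 (b(I, B) = I*√7 + 5 = 5 + I*√7)
-315 + b(5, m(0)) = -315 + (5 + I*√7) = -310 + I*√7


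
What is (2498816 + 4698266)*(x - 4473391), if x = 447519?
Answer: -28974530905504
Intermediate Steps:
(2498816 + 4698266)*(x - 4473391) = (2498816 + 4698266)*(447519 - 4473391) = 7197082*(-4025872) = -28974530905504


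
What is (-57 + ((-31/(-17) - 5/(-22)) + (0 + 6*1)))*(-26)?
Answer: 237991/187 ≈ 1272.7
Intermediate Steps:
(-57 + ((-31/(-17) - 5/(-22)) + (0 + 6*1)))*(-26) = (-57 + ((-31*(-1/17) - 5*(-1/22)) + (0 + 6)))*(-26) = (-57 + ((31/17 + 5/22) + 6))*(-26) = (-57 + (767/374 + 6))*(-26) = (-57 + 3011/374)*(-26) = -18307/374*(-26) = 237991/187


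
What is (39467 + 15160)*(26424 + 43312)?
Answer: 3809468472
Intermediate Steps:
(39467 + 15160)*(26424 + 43312) = 54627*69736 = 3809468472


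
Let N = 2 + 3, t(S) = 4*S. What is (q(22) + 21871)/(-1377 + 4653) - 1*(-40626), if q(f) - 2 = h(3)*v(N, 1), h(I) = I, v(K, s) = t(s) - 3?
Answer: 11092721/273 ≈ 40633.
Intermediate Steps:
N = 5
v(K, s) = -3 + 4*s (v(K, s) = 4*s - 3 = -3 + 4*s)
q(f) = 5 (q(f) = 2 + 3*(-3 + 4*1) = 2 + 3*(-3 + 4) = 2 + 3*1 = 2 + 3 = 5)
(q(22) + 21871)/(-1377 + 4653) - 1*(-40626) = (5 + 21871)/(-1377 + 4653) - 1*(-40626) = 21876/3276 + 40626 = 21876*(1/3276) + 40626 = 1823/273 + 40626 = 11092721/273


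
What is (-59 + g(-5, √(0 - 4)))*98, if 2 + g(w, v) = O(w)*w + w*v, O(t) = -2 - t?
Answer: -7448 - 980*I ≈ -7448.0 - 980.0*I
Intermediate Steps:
g(w, v) = -2 + v*w + w*(-2 - w) (g(w, v) = -2 + ((-2 - w)*w + w*v) = -2 + (w*(-2 - w) + v*w) = -2 + (v*w + w*(-2 - w)) = -2 + v*w + w*(-2 - w))
(-59 + g(-5, √(0 - 4)))*98 = (-59 + (-2 + √(0 - 4)*(-5) - 1*(-5)*(2 - 5)))*98 = (-59 + (-2 + √(-4)*(-5) - 1*(-5)*(-3)))*98 = (-59 + (-2 + (2*I)*(-5) - 15))*98 = (-59 + (-2 - 10*I - 15))*98 = (-59 + (-17 - 10*I))*98 = (-76 - 10*I)*98 = -7448 - 980*I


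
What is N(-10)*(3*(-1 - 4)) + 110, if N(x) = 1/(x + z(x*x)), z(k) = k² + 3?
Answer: 366405/3331 ≈ 110.00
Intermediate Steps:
z(k) = 3 + k²
N(x) = 1/(3 + x + x⁴) (N(x) = 1/(x + (3 + (x*x)²)) = 1/(x + (3 + (x²)²)) = 1/(x + (3 + x⁴)) = 1/(3 + x + x⁴))
N(-10)*(3*(-1 - 4)) + 110 = (3*(-1 - 4))/(3 - 10 + (-10)⁴) + 110 = (3*(-5))/(3 - 10 + 10000) + 110 = -15/9993 + 110 = (1/9993)*(-15) + 110 = -5/3331 + 110 = 366405/3331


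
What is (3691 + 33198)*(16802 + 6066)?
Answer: 843577652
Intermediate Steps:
(3691 + 33198)*(16802 + 6066) = 36889*22868 = 843577652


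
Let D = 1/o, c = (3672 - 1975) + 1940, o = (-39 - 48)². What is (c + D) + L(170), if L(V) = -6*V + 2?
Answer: 19823212/7569 ≈ 2619.0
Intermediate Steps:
L(V) = 2 - 6*V
o = 7569 (o = (-87)² = 7569)
c = 3637 (c = 1697 + 1940 = 3637)
D = 1/7569 ≈ 0.00013212
(c + D) + L(170) = (3637 + 1/7569) + (2 - 6*170) = 27528454/7569 + (2 - 1020) = 27528454/7569 - 1018 = 19823212/7569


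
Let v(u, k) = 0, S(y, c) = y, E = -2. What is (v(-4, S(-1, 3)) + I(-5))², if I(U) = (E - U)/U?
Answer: 9/25 ≈ 0.36000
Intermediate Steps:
I(U) = (-2 - U)/U
(v(-4, S(-1, 3)) + I(-5))² = (0 + (-2 - 1*(-5))/(-5))² = (0 - (-2 + 5)/5)² = (0 - ⅕*3)² = (0 - ⅗)² = (-⅗)² = 9/25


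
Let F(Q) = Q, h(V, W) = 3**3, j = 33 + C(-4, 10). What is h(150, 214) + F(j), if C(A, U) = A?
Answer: 56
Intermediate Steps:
j = 29 (j = 33 - 4 = 29)
h(V, W) = 27
h(150, 214) + F(j) = 27 + 29 = 56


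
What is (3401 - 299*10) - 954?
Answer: -543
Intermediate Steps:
(3401 - 299*10) - 954 = (3401 - 2990) - 954 = 411 - 954 = -543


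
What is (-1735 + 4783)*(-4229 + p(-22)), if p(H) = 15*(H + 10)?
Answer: -13438632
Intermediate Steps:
p(H) = 150 + 15*H (p(H) = 15*(10 + H) = 150 + 15*H)
(-1735 + 4783)*(-4229 + p(-22)) = (-1735 + 4783)*(-4229 + (150 + 15*(-22))) = 3048*(-4229 + (150 - 330)) = 3048*(-4229 - 180) = 3048*(-4409) = -13438632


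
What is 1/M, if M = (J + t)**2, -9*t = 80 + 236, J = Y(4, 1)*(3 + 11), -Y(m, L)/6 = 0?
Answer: 81/99856 ≈ 0.00081117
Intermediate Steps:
Y(m, L) = 0 (Y(m, L) = -6*0 = 0)
J = 0 (J = 0*(3 + 11) = 0*14 = 0)
t = -316/9 (t = -(80 + 236)/9 = -1/9*316 = -316/9 ≈ -35.111)
M = 99856/81 (M = (0 - 316/9)**2 = (-316/9)**2 = 99856/81 ≈ 1232.8)
1/M = 1/(99856/81) = 81/99856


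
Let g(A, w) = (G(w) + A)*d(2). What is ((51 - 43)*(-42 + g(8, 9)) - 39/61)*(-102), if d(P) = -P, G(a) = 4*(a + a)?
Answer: 10058730/61 ≈ 1.6490e+5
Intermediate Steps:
G(a) = 8*a (G(a) = 4*(2*a) = 8*a)
g(A, w) = -16*w - 2*A (g(A, w) = (8*w + A)*(-1*2) = (A + 8*w)*(-2) = -16*w - 2*A)
((51 - 43)*(-42 + g(8, 9)) - 39/61)*(-102) = ((51 - 43)*(-42 + (-16*9 - 2*8)) - 39/61)*(-102) = (8*(-42 + (-144 - 16)) - 39*1/61)*(-102) = (8*(-42 - 160) - 39/61)*(-102) = (8*(-202) - 39/61)*(-102) = (-1616 - 39/61)*(-102) = -98615/61*(-102) = 10058730/61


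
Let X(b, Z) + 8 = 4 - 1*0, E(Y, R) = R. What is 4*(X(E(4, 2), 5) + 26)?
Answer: 88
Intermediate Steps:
X(b, Z) = -4 (X(b, Z) = -8 + (4 - 1*0) = -8 + (4 + 0) = -8 + 4 = -4)
4*(X(E(4, 2), 5) + 26) = 4*(-4 + 26) = 4*22 = 88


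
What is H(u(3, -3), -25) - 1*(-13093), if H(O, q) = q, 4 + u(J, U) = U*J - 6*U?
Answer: 13068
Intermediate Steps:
u(J, U) = -4 - 6*U + J*U (u(J, U) = -4 + (U*J - 6*U) = -4 + (J*U - 6*U) = -4 + (-6*U + J*U) = -4 - 6*U + J*U)
H(u(3, -3), -25) - 1*(-13093) = -25 - 1*(-13093) = -25 + 13093 = 13068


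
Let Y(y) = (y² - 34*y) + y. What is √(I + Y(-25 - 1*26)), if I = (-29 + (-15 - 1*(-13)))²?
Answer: √5245 ≈ 72.422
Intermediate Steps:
Y(y) = y² - 33*y
I = 961 (I = (-29 + (-15 + 13))² = (-29 - 2)² = (-31)² = 961)
√(I + Y(-25 - 1*26)) = √(961 + (-25 - 1*26)*(-33 + (-25 - 1*26))) = √(961 + (-25 - 26)*(-33 + (-25 - 26))) = √(961 - 51*(-33 - 51)) = √(961 - 51*(-84)) = √(961 + 4284) = √5245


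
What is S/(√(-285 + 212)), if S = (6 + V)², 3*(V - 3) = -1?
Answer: -676*I*√73/657 ≈ -8.7911*I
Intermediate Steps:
V = 8/3 (V = 3 + (⅓)*(-1) = 3 - ⅓ = 8/3 ≈ 2.6667)
S = 676/9 (S = (6 + 8/3)² = (26/3)² = 676/9 ≈ 75.111)
S/(√(-285 + 212)) = (676/9)/√(-285 + 212) = (676/9)/√(-73) = (676/9)/(I*√73) = -I*√73/73*(676/9) = -676*I*√73/657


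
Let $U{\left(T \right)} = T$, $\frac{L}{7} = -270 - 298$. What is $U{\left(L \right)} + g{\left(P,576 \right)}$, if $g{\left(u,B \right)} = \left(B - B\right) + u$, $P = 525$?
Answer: $-3451$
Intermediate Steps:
$L = -3976$ ($L = 7 \left(-270 - 298\right) = 7 \left(-568\right) = -3976$)
$g{\left(u,B \right)} = u$ ($g{\left(u,B \right)} = 0 + u = u$)
$U{\left(L \right)} + g{\left(P,576 \right)} = -3976 + 525 = -3451$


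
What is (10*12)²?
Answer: 14400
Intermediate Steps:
(10*12)² = 120² = 14400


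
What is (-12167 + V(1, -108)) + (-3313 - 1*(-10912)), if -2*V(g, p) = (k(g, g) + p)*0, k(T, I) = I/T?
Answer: -4568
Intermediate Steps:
V(g, p) = 0 (V(g, p) = -(g/g + p)*0/2 = -(1 + p)*0/2 = -½*0 = 0)
(-12167 + V(1, -108)) + (-3313 - 1*(-10912)) = (-12167 + 0) + (-3313 - 1*(-10912)) = -12167 + (-3313 + 10912) = -12167 + 7599 = -4568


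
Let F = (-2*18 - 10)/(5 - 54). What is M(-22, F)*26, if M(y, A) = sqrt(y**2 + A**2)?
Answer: 260*sqrt(11642)/49 ≈ 572.52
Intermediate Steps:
F = 46/49 (F = (-36 - 10)/(-49) = -46*(-1/49) = 46/49 ≈ 0.93878)
M(y, A) = sqrt(A**2 + y**2)
M(-22, F)*26 = sqrt((46/49)**2 + (-22)**2)*26 = sqrt(2116/2401 + 484)*26 = sqrt(1164200/2401)*26 = (10*sqrt(11642)/49)*26 = 260*sqrt(11642)/49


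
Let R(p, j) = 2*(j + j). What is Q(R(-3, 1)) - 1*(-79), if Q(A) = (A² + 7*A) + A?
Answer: 127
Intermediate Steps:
R(p, j) = 4*j (R(p, j) = 2*(2*j) = 4*j)
Q(A) = A² + 8*A
Q(R(-3, 1)) - 1*(-79) = (4*1)*(8 + 4*1) - 1*(-79) = 4*(8 + 4) + 79 = 4*12 + 79 = 48 + 79 = 127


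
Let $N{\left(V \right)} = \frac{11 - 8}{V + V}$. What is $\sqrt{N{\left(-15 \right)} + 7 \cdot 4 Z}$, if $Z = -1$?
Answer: $\frac{i \sqrt{2810}}{10} \approx 5.3009 i$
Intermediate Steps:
$N{\left(V \right)} = \frac{3}{2 V}$
$\sqrt{N{\left(-15 \right)} + 7 \cdot 4 Z} = \sqrt{\frac{3}{2 \left(-15\right)} + 7 \cdot 4 \left(-1\right)} = \sqrt{\frac{3}{2} \left(- \frac{1}{15}\right) + 28 \left(-1\right)} = \sqrt{- \frac{1}{10} - 28} = \sqrt{- \frac{281}{10}} = \frac{i \sqrt{2810}}{10}$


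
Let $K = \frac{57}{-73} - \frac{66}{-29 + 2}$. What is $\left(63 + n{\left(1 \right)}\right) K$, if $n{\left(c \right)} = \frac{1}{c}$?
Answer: $\frac{69952}{657} \approx 106.47$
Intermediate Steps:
$K = \frac{1093}{657}$ ($K = 57 \left(- \frac{1}{73}\right) - \frac{66}{-27} = - \frac{57}{73} - - \frac{22}{9} = - \frac{57}{73} + \frac{22}{9} = \frac{1093}{657} \approx 1.6636$)
$\left(63 + n{\left(1 \right)}\right) K = \left(63 + 1^{-1}\right) \frac{1093}{657} = \left(63 + 1\right) \frac{1093}{657} = 64 \cdot \frac{1093}{657} = \frac{69952}{657}$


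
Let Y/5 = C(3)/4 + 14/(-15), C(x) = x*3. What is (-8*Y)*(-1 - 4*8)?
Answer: 1738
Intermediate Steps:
C(x) = 3*x
Y = 79/12 (Y = 5*((3*3)/4 + 14/(-15)) = 5*(9*(¼) + 14*(-1/15)) = 5*(9/4 - 14/15) = 5*(79/60) = 79/12 ≈ 6.5833)
(-8*Y)*(-1 - 4*8) = (-8*79/12)*(-1 - 4*8) = -158*(-1 - 32)/3 = -158/3*(-33) = 1738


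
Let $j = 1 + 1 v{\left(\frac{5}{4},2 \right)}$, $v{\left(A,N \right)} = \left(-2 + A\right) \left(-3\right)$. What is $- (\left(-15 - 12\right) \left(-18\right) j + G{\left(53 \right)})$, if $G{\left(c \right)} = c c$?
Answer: $- \frac{8777}{2} \approx -4388.5$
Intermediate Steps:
$v{\left(A,N \right)} = 6 - 3 A$
$G{\left(c \right)} = c^{2}$
$j = \frac{13}{4}$ ($j = 1 + 1 \left(6 - 3 \cdot \frac{5}{4}\right) = 1 + 1 \left(6 - 3 \cdot 5 \cdot \frac{1}{4}\right) = 1 + 1 \left(6 - \frac{15}{4}\right) = 1 + 1 \cdot \frac{9}{4} = 1 + \frac{9}{4} = \frac{13}{4} \approx 3.25$)
$- (\left(-15 - 12\right) \left(-18\right) j + G{\left(53 \right)}) = - (\left(-15 - 12\right) \left(-18\right) \frac{13}{4} + 53^{2}) = - (\left(-15 - 12\right) \left(-18\right) \frac{13}{4} + 2809) = - (\left(-27\right) \left(-18\right) \frac{13}{4} + 2809) = - (486 \cdot \frac{13}{4} + 2809) = - (\frac{3159}{2} + 2809) = \left(-1\right) \frac{8777}{2} = - \frac{8777}{2}$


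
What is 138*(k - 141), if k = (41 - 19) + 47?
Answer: -9936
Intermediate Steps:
k = 69 (k = 22 + 47 = 69)
138*(k - 141) = 138*(69 - 141) = 138*(-72) = -9936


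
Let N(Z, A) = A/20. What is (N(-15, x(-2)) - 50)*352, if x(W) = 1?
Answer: -87912/5 ≈ -17582.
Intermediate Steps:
N(Z, A) = A/20 (N(Z, A) = A*(1/20) = A/20)
(N(-15, x(-2)) - 50)*352 = ((1/20)*1 - 50)*352 = (1/20 - 50)*352 = -999/20*352 = -87912/5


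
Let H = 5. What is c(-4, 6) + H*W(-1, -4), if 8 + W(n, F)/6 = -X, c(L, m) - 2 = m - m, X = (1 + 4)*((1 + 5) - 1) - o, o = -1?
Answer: -1018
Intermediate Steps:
X = 26 (X = (1 + 4)*((1 + 5) - 1) - 1*(-1) = 5*(6 - 1) + 1 = 5*5 + 1 = 25 + 1 = 26)
c(L, m) = 2 (c(L, m) = 2 + (m - m) = 2 + 0 = 2)
W(n, F) = -204 (W(n, F) = -48 + 6*(-1*26) = -48 + 6*(-26) = -48 - 156 = -204)
c(-4, 6) + H*W(-1, -4) = 2 + 5*(-204) = 2 - 1020 = -1018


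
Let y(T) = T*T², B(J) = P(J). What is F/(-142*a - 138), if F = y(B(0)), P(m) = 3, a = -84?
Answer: 3/1310 ≈ 0.0022901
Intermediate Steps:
B(J) = 3
y(T) = T³
F = 27 (F = 3³ = 27)
F/(-142*a - 138) = 27/(-142*(-84) - 138) = 27/(11928 - 138) = 27/11790 = 27*(1/11790) = 3/1310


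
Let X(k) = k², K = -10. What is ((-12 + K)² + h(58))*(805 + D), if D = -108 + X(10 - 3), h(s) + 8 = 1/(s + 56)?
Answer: 20240845/57 ≈ 3.5510e+5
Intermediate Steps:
h(s) = -8 + 1/(56 + s) (h(s) = -8 + 1/(s + 56) = -8 + 1/(56 + s))
D = -59 (D = -108 + (10 - 3)² = -108 + 7² = -108 + 49 = -59)
((-12 + K)² + h(58))*(805 + D) = ((-12 - 10)² + (-447 - 8*58)/(56 + 58))*(805 - 59) = ((-22)² + (-447 - 464)/114)*746 = (484 + (1/114)*(-911))*746 = (484 - 911/114)*746 = (54265/114)*746 = 20240845/57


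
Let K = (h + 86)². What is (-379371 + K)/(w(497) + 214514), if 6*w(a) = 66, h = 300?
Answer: -9215/8581 ≈ -1.0739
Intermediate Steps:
w(a) = 11 (w(a) = (⅙)*66 = 11)
K = 148996 (K = (300 + 86)² = 386² = 148996)
(-379371 + K)/(w(497) + 214514) = (-379371 + 148996)/(11 + 214514) = -230375/214525 = -230375*1/214525 = -9215/8581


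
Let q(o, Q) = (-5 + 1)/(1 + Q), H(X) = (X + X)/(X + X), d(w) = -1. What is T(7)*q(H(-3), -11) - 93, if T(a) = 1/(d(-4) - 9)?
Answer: -2326/25 ≈ -93.040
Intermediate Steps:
H(X) = 1 (H(X) = (2*X)/((2*X)) = (2*X)*(1/(2*X)) = 1)
q(o, Q) = -4/(1 + Q)
T(a) = -⅒ (T(a) = 1/(-1 - 9) = 1/(-10) = -⅒)
T(7)*q(H(-3), -11) - 93 = -(-2)/(5*(1 - 11)) - 93 = -(-2)/(5*(-10)) - 93 = -(-2)*(-1)/(5*10) - 93 = -⅒*⅖ - 93 = -1/25 - 93 = -2326/25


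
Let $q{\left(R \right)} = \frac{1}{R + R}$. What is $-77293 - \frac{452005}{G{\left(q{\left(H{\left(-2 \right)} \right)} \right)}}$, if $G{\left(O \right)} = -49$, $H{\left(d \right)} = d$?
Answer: $- \frac{3335352}{49} \approx -68068.0$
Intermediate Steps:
$q{\left(R \right)} = \frac{1}{2 R}$
$-77293 - \frac{452005}{G{\left(q{\left(H{\left(-2 \right)} \right)} \right)}} = -77293 - \frac{452005}{-49} = -77293 - - \frac{452005}{49} = -77293 + \frac{452005}{49} = - \frac{3335352}{49}$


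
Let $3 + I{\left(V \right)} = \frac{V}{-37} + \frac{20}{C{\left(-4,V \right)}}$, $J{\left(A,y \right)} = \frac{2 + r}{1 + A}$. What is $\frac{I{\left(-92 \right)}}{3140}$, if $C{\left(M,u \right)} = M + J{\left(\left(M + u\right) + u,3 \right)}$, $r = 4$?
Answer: $- \frac{76353}{43799860} \approx -0.0017432$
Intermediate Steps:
$J{\left(A,y \right)} = \frac{6}{1 + A}$ ($J{\left(A,y \right)} = \frac{2 + 4}{1 + A} = \frac{6}{1 + A}$)
$C{\left(M,u \right)} = M + \frac{6}{1 + M + 2 u}$ ($C{\left(M,u \right)} = M + \frac{6}{1 + \left(\left(M + u\right) + u\right)} = M + \frac{6}{1 + \left(M + 2 u\right)} = M + \frac{6}{1 + M + 2 u}$)
$I{\left(V \right)} = -3 - \frac{V}{37} + \frac{20 \left(-3 + 2 V\right)}{18 - 8 V}$ ($I{\left(V \right)} = -3 + \left(\frac{V}{-37} + \frac{20}{\frac{1}{1 - 4 + 2 V} \left(6 - 4 \left(1 - 4 + 2 V\right)\right)}\right) = -3 + \left(V \left(- \frac{1}{37}\right) + \frac{20}{\frac{1}{-3 + 2 V} \left(6 - 4 \left(-3 + 2 V\right)\right)}\right) = -3 - \left(- 20 \frac{-3 + 2 V}{6 - \left(-12 + 8 V\right)} + \frac{V}{37}\right) = -3 - \left(- 20 \frac{-3 + 2 V}{18 - 8 V} + \frac{V}{37}\right) = -3 - \left(\frac{V}{37} - \frac{20 \left(-3 + 2 V\right)}{18 - 8 V}\right) = -3 - \frac{V}{37} + \frac{20 \left(-3 + 2 V\right)}{18 - 8 V}$)
$\frac{I{\left(-92 \right)}}{3140} = \frac{\frac{1}{37} \frac{1}{-9 + 4 \left(-92\right)} \left(2109 - -108100 - 4 \left(-92\right)^{2}\right)}{3140} = \frac{2109 + 108100 - 33856}{37 \left(-9 - 368\right)} \frac{1}{3140} = \frac{2109 + 108100 - 33856}{37 \left(-377\right)} \frac{1}{3140} = \frac{1}{37} \left(- \frac{1}{377}\right) 76353 \cdot \frac{1}{3140} = \left(- \frac{76353}{13949}\right) \frac{1}{3140} = - \frac{76353}{43799860}$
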